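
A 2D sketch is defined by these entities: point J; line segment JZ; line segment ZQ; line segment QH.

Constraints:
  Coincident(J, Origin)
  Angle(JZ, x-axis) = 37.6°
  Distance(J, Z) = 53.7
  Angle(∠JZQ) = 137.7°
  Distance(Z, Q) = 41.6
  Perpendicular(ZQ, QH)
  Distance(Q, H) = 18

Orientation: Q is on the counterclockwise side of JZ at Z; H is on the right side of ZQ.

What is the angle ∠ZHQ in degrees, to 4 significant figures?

66.60°

J is at the origin; JZ runs at 37.6° with length 53.7, so Z = 53.7·(cos 37.6°, sin 37.6°) = (42.55, 32.76). ∠JZQ = 137.7°, so ZQ runs at 37.6° + (180° − 137.7°) = 79.90° from the x-axis; with |ZQ| = 41.6, Q = Z + 41.6·(cos 79.90°, sin 79.90°) = (49.84, 73.72). ZQ is perpendicular to QH; with |QH| = 18.0 on the right of ZQ, H = Q + 18.0·(0.9845, -0.1754) = (67.56, 70.56). Then cos ∠ZHQ = HZ·HQ / (|HZ||HQ|), giving 66.60°.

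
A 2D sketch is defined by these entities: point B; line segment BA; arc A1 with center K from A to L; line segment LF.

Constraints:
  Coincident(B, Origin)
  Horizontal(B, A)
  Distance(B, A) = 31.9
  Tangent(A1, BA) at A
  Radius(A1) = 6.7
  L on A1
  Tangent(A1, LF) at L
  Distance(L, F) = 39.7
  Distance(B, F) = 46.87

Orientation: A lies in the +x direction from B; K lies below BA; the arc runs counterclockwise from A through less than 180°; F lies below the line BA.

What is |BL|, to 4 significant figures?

25.90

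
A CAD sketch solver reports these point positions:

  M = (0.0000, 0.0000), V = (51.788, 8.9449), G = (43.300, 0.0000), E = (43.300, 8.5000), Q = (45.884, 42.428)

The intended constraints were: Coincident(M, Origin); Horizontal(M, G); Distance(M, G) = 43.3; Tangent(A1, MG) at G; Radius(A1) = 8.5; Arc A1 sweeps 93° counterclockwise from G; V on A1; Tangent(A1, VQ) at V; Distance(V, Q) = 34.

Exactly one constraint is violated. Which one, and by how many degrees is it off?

Tangent(A1, VQ) at V — off by 7.00°.

M = (0.00, 0.00) ✓; M.y = 0.00, G.y = 0.00 ✓; |MG| = 43.30 ✓; ∠(EG, GM) = 90.00° ✓; |EG| = 8.500 ✓; bearing(E→V) − bearing(E→G) = 93.00° ✓; |EV| = 8.500 ✓; ∠(EV, VQ) = 83.00° ✗; |VQ| = 34.00 ✓.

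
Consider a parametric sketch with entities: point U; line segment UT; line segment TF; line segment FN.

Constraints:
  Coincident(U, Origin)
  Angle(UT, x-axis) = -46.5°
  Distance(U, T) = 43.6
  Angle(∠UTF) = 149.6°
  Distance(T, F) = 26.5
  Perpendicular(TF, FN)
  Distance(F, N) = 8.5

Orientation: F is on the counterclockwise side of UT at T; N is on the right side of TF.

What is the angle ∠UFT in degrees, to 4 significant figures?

18.99°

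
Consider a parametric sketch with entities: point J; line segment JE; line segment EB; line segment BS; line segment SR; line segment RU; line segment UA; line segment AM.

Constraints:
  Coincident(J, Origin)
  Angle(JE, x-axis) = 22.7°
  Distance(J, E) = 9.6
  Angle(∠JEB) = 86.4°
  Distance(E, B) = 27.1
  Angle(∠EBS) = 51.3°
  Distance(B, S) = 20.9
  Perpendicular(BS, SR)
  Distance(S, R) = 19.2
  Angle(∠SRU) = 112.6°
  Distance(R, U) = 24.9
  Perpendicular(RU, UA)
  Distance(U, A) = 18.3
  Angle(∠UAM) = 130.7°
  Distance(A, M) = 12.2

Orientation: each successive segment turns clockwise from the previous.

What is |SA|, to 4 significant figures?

32.28

J is at the origin; JE runs at 22.7° with length 9.6, so E = (8.856, 3.705). ∠JEB = 86.4° gives EB at -70.90° from the x-axis; with |EB| = 27.1, B = (17.72, -21.90). ∠EBS = 51.3° gives BS at 160.4° from the x-axis; with |BS| = 20.9, S = (-1.965, -14.89). BS is perpendicular to SR, so SR runs at 70.40°; with |SR| = 19.2, R = (4.476, 3.195). ∠SRU = 112.6° gives RU at 3.000° from the x-axis; with |RU| = 24.9, U = (29.34, 4.498). RU ⟂ UA, so UA runs at -87.00°; with |UA| = 18.3, A = (30.30, -13.78). Then |SA| = |A − S| = 32.28.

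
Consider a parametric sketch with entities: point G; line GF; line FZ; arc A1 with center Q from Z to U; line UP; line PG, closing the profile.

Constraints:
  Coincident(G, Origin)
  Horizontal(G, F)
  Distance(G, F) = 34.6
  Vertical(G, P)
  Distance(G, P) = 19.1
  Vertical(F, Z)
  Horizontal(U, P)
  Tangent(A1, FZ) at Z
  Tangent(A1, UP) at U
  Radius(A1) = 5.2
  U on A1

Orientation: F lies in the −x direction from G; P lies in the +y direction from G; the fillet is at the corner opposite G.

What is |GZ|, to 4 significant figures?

37.29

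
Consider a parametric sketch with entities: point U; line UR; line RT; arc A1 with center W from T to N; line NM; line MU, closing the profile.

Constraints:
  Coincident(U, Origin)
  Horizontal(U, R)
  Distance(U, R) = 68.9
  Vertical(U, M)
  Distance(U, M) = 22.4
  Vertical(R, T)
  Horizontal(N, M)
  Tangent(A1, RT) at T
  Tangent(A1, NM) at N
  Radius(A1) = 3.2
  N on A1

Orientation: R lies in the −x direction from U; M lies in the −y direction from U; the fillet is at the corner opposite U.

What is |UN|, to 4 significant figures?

69.41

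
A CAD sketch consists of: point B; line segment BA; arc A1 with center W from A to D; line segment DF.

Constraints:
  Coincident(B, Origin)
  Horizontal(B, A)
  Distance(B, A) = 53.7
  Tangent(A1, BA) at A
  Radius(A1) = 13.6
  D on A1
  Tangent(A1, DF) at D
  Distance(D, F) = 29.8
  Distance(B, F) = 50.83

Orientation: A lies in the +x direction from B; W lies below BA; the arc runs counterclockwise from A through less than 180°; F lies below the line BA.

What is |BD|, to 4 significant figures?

41.80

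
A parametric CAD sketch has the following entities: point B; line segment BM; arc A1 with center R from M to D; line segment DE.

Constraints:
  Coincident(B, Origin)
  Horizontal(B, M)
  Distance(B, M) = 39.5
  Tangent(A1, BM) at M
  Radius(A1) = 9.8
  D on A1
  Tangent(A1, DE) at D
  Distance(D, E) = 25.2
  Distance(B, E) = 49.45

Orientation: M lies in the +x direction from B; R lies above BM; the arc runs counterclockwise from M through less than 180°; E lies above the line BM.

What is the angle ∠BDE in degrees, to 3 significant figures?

74.1°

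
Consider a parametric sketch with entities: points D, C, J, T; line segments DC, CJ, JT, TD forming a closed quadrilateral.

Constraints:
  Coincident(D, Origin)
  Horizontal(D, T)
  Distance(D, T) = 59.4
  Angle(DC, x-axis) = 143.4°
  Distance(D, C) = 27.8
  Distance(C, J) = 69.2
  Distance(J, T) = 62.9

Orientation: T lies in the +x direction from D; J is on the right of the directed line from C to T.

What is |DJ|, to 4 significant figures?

44.78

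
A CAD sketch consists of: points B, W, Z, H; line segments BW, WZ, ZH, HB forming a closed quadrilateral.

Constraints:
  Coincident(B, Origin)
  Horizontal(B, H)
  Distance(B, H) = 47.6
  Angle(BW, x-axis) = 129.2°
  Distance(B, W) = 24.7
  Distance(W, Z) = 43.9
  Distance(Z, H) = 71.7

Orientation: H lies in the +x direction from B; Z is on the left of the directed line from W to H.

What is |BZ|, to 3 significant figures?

58.0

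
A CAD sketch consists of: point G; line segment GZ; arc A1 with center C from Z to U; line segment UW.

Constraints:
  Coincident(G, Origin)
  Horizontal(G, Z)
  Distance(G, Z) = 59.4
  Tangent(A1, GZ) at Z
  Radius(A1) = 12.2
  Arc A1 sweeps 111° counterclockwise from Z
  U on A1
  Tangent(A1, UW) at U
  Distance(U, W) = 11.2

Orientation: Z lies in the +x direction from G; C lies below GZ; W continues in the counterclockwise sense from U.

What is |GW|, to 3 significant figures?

58.6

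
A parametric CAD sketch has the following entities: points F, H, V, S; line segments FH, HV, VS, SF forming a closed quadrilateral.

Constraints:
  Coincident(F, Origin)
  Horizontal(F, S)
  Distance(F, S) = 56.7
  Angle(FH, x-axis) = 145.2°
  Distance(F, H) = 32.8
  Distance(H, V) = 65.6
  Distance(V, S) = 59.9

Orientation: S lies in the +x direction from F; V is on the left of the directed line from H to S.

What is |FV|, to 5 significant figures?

60.462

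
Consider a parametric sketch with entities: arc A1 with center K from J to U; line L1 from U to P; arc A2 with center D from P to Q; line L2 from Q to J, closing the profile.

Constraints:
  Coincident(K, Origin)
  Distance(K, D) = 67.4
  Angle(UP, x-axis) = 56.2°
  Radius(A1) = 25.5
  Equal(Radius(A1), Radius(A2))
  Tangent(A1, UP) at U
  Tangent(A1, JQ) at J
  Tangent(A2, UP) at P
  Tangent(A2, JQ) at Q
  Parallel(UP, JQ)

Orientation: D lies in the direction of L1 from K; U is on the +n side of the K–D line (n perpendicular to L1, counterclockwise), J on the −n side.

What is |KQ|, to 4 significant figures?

72.06

The slot axis is L1's direction at 56.2°, so u = (cos 56.2°, sin 56.2°) = (0.5563, 0.8310) and n = (−sin 56.2°, cos 56.2°) = (-0.8310, 0.5563). K is at the origin and D lies 67.4 along u from K, so D = 67.4·u = (37.49, 56.01). Tangency of A1 to both parallel lines with radius 25.5 puts U and J at K ± 25.5·n: U = (-21.19, 14.19), J = (21.19, -14.19). Equal radii place P and Q the same way about D: P = D + 25.5·n = (16.30, 70.19), Q = D − 25.5·n = (58.68, 41.82). Then |KQ| = |Q − K| = 72.06.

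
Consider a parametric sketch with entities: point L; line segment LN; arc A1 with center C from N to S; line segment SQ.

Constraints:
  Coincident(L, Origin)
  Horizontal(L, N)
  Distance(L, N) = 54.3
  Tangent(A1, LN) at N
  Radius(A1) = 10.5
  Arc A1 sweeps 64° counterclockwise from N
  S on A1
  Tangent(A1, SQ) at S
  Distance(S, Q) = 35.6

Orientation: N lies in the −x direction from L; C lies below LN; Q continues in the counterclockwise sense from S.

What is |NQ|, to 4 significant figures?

45.42

L is at the origin; LN is horizontal with |LN| = 54.3 and N on the −x side, so N = (-54.30, 0.000). Tangency of A1 to LN means the radius CN is perpendicular to LN, so C = N + (0, -10.5) = (-54.30, -10.50). On A1, N sits at bearing 90° from C; a 64° counterclockwise sweep puts S at bearing 154°, so S = C + 10.5·(cos 154°, sin 154°) = (-63.74, -5.897). Tangency of A1 to SQ means the radius CS is perpendicular to SQ, so SQ runs along (−sin 154°, cos 154°); with |SQ| = 35.6, Q = (-79.34, -37.89). Then |NQ| = |Q − N| = 45.42.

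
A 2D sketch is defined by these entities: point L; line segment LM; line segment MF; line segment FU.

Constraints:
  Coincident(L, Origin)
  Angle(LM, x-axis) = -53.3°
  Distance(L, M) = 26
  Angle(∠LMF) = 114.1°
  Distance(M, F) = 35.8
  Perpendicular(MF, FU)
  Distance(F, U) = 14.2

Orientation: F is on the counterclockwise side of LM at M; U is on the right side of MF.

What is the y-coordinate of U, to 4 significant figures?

-26.89

L is at the origin; LM runs at -53.3° with length 26.0, so M = 26.0·(cos -53.3°, sin -53.3°) = (15.54, -20.85). ∠LMF = 114.1°, so MF runs at -53.3° + (180° − 114.1°) = 12.60° from the x-axis; with |MF| = 35.8, F = M + 35.8·(cos 12.60°, sin 12.60°) = (50.48, -13.04). The perpendicularity gives FU at right angles to MF; with |FU| = 14.2 on the right of MF, U = F + 14.2·(0.2181, -0.9759) = (53.57, -26.89). So U.y = -26.89.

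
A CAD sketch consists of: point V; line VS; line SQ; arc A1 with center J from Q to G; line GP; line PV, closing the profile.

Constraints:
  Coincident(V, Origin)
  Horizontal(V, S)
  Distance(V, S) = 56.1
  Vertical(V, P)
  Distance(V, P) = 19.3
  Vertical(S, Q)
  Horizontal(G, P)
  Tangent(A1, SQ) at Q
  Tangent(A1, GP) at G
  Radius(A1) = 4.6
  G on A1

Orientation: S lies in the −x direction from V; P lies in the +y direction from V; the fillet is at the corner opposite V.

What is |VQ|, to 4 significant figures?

57.99

V is at the origin; VS is horizontal with |VS| = 56.1 and S on the −x side, so S = (-56.10, 0.000). VP is vertical with |VP| = 19.3 and P on the +y side, so P = (0.000, 19.30). The virtual corner opposite V is at (-56.10, 19.30). A1 meets SQ tangentially, so JQ is at right angles to SQ and A1 meets GP tangentially, so JG is at right angles to GP, with radius 4.6, so the center J sits 4.6 in from both sides at J = (-51.50, 14.70). That places the tangent points at Q = (-56.10, 14.70) on SQ and G = (-51.50, 19.30) on GP. Then |VQ| = |Q − V| = 57.99.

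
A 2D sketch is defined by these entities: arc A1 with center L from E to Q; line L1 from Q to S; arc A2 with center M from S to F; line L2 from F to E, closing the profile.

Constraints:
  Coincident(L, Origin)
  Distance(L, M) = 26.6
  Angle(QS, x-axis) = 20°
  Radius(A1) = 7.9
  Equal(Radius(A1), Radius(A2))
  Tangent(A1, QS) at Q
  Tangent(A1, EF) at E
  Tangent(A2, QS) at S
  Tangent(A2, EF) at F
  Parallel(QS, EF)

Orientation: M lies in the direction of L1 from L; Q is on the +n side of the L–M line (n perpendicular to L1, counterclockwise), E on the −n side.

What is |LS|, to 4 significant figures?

27.75

The slot axis is L1's direction at 20.0°, so u = (cos 20.0°, sin 20.0°) = (0.9397, 0.3420) and n = (−sin 20.0°, cos 20.0°) = (-0.3420, 0.9397). L is at the origin and M lies 26.6 along u from L, so M = 26.6·u = (25.00, 9.098). Tangency of A1 to both parallel lines with radius 7.9 puts Q and E at L ± 7.9·n: Q = (-2.702, 7.424), E = (2.702, -7.424). Equal radii place S and F the same way about M: S = M + 7.9·n = (22.29, 16.52), F = M − 7.9·n = (27.70, 1.674). Then |LS| = |S − L| = 27.75.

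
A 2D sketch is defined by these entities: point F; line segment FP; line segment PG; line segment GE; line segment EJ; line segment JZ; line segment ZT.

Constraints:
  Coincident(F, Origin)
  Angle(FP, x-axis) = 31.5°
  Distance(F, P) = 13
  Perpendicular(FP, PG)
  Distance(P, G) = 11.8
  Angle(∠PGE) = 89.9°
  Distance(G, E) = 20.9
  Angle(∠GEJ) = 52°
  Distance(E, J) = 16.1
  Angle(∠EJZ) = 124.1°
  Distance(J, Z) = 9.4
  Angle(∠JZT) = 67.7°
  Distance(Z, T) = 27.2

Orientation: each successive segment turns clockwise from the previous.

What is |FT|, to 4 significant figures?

24.14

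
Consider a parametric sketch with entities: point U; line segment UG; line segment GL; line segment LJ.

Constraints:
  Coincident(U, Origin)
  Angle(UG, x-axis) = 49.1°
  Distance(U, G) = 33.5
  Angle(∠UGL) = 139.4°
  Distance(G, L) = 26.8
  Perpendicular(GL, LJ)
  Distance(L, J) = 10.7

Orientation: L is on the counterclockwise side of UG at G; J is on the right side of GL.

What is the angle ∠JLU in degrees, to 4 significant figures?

112.7°

U is at the origin; UG runs at 49.1° with length 33.5, so G = 33.5·(cos 49.1°, sin 49.1°) = (21.93, 25.32). ∠UGL = 139.4°, so GL runs at 49.1° + (180° − 139.4°) = 89.70° from the x-axis; with |GL| = 26.8, L = G + 26.8·(cos 89.70°, sin 89.70°) = (22.07, 52.12). The perpendicularity gives LJ at right angles to GL; with |LJ| = 10.7 on the right of GL, J = L + 10.7·(1.000, -0.005236) = (32.77, 52.06). Then cos ∠JLU = LJ·LU / (|LJ||LU|), giving 112.7°.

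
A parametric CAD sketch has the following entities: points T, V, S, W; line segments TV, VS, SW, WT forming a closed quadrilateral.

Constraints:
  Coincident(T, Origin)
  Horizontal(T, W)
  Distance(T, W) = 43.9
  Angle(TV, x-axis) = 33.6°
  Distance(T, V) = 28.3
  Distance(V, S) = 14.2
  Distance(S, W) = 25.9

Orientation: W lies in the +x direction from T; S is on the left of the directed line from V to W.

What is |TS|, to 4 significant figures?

42.48

T is at the origin; T and W share the same y with |TW| = 43.9 and W in +x, so W = (43.9, 0). TV runs at 33.6° with |TV| = 28.3, so V = (23.57, 15.66). S is determined by |VS| = 14.2 and |SW| = 25.9 together: it lies at the intersection of circle(V, 14.2) and circle(W, 25.9). With |VW| = 25.66, the foot of the radical line on VW is 3.689 from V and the perpendicular offset is √(14.2² − 3.689²) = 13.71. Taking the left-of-VW solution: S = (34.86, 24.27).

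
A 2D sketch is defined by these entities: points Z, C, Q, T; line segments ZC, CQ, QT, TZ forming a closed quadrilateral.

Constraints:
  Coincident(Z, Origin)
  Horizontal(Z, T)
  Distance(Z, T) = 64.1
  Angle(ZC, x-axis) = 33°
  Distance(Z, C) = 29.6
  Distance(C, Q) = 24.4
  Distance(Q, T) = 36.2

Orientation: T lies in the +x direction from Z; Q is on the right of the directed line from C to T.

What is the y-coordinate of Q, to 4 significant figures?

-7.955

Z is at the origin; Z and T share the same y with |ZT| = 64.1 and T in +x, so T = (64.1, 0). ZC runs at 33.0° with |ZC| = 29.6, so C = (24.82, 16.12). Q is determined by |CQ| = 24.4 and |QT| = 36.2 together: it lies at the intersection of circle(C, 24.4) and circle(T, 36.2). With |CT| = 42.46, the foot of the radical line on CT is 12.81 from C and the perpendicular offset is √(24.4² − 12.81²) = 20.77. Taking the right-of-CT solution: Q = (28.78, -7.955).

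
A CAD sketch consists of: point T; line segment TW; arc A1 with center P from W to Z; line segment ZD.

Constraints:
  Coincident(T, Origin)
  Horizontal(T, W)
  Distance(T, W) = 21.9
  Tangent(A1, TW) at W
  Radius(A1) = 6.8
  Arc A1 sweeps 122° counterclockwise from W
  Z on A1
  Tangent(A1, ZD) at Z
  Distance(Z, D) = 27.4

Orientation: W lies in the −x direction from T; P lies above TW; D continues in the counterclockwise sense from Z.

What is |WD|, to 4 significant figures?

34.76

T is at the origin; T and W share the same y with |TW| = 21.9 and W on the −x side, so W = (-21.90, 0.000). A1 meets TW tangentially, so PW is at right angles to TW, so P = W + (0, 6.8) = (-21.90, 6.800). On A1, W sits at bearing -90° from P; a 122° counterclockwise sweep puts Z at bearing 32°, so Z = P + 6.8·(cos 32°, sin 32°) = (-16.13, 10.40). The tangent condition forces PZ to be normal to ZD, so ZD runs along (−sin 32°, cos 32°); with |ZD| = 27.4, D = (-30.65, 33.64). Then |WD| = |D − W| = 34.76.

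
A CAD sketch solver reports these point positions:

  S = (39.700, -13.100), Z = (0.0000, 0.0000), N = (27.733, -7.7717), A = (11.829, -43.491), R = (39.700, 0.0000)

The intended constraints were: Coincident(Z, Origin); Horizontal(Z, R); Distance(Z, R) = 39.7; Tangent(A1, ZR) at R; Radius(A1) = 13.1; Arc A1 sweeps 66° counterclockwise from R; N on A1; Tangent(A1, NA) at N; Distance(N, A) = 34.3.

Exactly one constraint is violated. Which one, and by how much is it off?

Distance(N, A) = 34.3 — off by 4.80.

Z = (0.00, 0.00) ✓; Z.y = 0.00, R.y = 0.00 ✓; |ZR| = 39.70 ✓; ∠(SR, RZ) = 90.00° ✓; |SR| = 13.10 ✓; bearing(S→N) − bearing(S→R) = 66.00° ✓; |SN| = 13.10 ✓; ∠(SN, NA) = 90.00° ✓; |NA| = 39.10 ✗.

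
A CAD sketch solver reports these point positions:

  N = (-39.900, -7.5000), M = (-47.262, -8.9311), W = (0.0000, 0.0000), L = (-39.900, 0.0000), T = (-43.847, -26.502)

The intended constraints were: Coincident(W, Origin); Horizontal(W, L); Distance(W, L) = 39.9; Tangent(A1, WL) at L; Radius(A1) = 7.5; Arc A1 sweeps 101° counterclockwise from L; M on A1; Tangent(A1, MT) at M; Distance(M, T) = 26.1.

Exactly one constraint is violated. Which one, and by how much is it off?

Distance(M, T) = 26.1 — off by 8.20.

W = (0.00, 0.00) ✓; W.y = 0.00, L.y = 0.00 ✓; |WL| = 39.90 ✓; ∠(NL, LW) = 90.00° ✓; |NL| = 7.500 ✓; bearing(N→M) − bearing(N→L) = 101.0° ✓; |NM| = 7.500 ✓; ∠(NM, MT) = 90.00° ✓; |MT| = 17.90 ✗.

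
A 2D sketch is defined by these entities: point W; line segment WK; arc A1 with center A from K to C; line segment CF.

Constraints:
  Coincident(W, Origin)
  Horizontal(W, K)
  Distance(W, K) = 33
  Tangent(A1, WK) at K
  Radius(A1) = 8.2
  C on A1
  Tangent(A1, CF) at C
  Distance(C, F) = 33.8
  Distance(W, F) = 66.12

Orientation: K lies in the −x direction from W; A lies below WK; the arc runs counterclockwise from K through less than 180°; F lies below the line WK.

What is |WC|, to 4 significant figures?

40.28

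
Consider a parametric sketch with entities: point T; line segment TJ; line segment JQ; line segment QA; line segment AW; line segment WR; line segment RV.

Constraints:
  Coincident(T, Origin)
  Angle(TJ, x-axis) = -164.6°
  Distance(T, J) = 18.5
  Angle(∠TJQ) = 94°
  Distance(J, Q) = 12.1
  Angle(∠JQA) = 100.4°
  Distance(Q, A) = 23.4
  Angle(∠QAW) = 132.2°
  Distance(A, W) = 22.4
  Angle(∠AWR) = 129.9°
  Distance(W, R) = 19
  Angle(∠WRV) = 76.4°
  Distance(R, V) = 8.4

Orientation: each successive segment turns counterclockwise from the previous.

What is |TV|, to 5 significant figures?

20.040

T is at the origin; TJ runs at -164.6° with length 18.5, so J = (-17.836, -4.9128). ∠TJQ = 94.0° gives JQ at -78.600° from the x-axis; with |JQ| = 12.1, Q = (-15.444, -16.774). ∠JQA = 100.4° gives QA at 1.0000° from the x-axis; with |QA| = 23.4, A = (7.9523, -16.366). ∠QAW = 132.2° gives AW at 48.800° from the x-axis; with |AW| = 22.4, W = (22.707, 0.48841). ∠AWR = 129.9° gives WR at 98.900° from the x-axis; with |WR| = 19.0, R = (19.767, 19.260). ∠WRV = 76.4° gives RV at -157.50° from the x-axis; with |RV| = 8.4, V = (12.007, 16.045). Then |TV| = |V − T| = 20.040.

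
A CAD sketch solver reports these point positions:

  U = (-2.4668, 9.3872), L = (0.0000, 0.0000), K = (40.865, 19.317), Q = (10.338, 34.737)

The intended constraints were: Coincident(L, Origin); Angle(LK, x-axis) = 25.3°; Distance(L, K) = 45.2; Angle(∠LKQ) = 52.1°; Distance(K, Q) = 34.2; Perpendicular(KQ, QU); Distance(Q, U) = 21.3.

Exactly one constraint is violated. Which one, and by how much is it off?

Distance(Q, U) = 21.3 — off by 7.10.

L = (0.00, 0.00) ✓; LK at 25.30° ✓; |LK| = 45.20 ✓; ∠LKQ = 52.10° ✓; |KQ| = 34.20 ✓; ∠(KQ, QU) = 90.00° ✓; |QU| = 28.40 ✗.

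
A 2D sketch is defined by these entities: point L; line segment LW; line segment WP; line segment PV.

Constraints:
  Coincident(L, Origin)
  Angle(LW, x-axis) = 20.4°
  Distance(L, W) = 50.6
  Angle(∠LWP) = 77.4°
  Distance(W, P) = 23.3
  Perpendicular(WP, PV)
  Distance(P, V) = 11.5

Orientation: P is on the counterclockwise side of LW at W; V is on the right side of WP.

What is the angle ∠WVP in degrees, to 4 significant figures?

63.73°

L is at the origin; LW runs at 20.4° with length 50.6, so W = 50.6·(cos 20.4°, sin 20.4°) = (47.43, 17.64). ∠LWP = 77.4°, so WP runs at 20.4° + (180° − 77.4°) = 123.0° from the x-axis; with |WP| = 23.3, P = W + 23.3·(cos 123.0°, sin 123.0°) = (34.74, 37.18). The perpendicularity gives PV at right angles to WP; with |PV| = 11.5 on the right of WP, V = P + 11.5·(0.8387, 0.5446) = (44.38, 43.44). Then cos ∠WVP = VW·VP / (|VW||VP|), giving 63.73°.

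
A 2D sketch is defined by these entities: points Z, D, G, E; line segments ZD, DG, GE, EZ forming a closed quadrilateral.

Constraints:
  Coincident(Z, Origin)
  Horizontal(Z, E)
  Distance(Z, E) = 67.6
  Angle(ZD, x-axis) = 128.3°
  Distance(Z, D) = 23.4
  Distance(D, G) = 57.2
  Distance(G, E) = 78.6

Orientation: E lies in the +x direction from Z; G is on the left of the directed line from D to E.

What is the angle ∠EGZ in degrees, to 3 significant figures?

54.7°

Checks: |DG| = 57.20 ✓; |GE| = 78.60 ✓.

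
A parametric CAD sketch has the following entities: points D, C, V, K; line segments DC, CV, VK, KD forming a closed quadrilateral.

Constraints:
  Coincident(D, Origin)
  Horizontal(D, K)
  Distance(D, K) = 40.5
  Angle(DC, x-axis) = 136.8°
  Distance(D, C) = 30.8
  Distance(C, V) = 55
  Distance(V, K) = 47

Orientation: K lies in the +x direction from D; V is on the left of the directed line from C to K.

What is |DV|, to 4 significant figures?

52.54

Checks: |CV| = 55.00 ✓; |VK| = 47.00 ✓.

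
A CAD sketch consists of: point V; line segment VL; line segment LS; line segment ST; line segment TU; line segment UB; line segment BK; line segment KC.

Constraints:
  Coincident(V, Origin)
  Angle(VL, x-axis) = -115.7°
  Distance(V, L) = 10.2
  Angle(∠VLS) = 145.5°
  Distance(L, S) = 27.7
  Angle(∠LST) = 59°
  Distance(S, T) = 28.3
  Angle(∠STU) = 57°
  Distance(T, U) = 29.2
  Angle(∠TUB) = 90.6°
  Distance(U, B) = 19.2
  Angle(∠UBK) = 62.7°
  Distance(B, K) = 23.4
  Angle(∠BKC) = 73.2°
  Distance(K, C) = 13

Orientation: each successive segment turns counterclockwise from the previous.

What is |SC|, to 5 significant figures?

24.564

∠UBK = 62.7° gives BK at 9.5000° from the x-axis; with |BK| = 23.4, K = (10.872, -24.234). ∠BKC = 73.2° gives KC at 116.30° from the x-axis; with |KC| = 13.0, C = (5.1125, -12.580). Then |SC| = |C − S| = 24.564.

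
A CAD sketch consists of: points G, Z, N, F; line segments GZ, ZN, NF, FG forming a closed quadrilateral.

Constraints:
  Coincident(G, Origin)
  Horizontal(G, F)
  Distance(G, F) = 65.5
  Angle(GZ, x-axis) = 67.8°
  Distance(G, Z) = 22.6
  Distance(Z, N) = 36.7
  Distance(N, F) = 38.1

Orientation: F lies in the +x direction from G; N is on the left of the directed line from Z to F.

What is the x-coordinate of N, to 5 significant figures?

43.748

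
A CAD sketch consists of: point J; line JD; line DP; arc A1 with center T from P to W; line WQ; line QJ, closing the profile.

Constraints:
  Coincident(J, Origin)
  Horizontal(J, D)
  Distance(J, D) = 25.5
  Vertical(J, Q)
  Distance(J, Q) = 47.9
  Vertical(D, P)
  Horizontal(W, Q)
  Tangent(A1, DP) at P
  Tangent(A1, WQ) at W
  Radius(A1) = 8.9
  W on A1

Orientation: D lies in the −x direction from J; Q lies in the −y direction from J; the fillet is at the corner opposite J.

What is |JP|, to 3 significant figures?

46.6

J is at the origin; JD is horizontal with |JD| = 25.5 and D on the −x side, so D = (-25.5, 0.00). JQ is vertical with |JQ| = 47.9 and Q on the −y side, so Q = (0.00, -47.9). The virtual corner opposite J is at (-25.5, -47.9). Tangency of A1 to DP means the radius TP is perpendicular to DP and since A1 is tangent to WQ there, TW ⟂ WQ, with radius 8.9, so the center T sits 8.9 in from both sides at T = (-16.6, -39.0). That places the tangent points at P = (-25.5, -39.0) on DP and W = (-16.6, -47.9) on WQ. Then |JP| = |P − J| = 46.6.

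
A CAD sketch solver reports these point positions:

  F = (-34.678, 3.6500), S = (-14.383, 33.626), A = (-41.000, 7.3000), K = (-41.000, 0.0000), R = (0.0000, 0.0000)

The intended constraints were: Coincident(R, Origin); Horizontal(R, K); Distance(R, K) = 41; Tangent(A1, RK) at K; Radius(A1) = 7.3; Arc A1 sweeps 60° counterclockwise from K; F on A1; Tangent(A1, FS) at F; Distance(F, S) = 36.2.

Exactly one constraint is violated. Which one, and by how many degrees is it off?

Tangent(A1, FS) at F — off by 4.10°.

R = (0.00, 0.00) ✓; R.y = 0.00, K.y = 0.00 ✓; |RK| = 41.00 ✓; ∠(AK, KR) = 90.00° ✓; |AK| = 7.300 ✓; bearing(A→F) − bearing(A→K) = 60.00° ✓; |AF| = 7.300 ✓; ∠(AF, FS) = 94.10° ✗; |FS| = 36.20 ✓.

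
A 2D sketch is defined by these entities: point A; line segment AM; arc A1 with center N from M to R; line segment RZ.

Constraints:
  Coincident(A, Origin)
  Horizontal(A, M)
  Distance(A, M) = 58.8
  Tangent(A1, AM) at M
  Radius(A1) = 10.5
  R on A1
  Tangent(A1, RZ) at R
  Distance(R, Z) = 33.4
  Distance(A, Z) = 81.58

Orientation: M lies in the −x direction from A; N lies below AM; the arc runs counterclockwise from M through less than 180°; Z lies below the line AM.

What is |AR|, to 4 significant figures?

70.12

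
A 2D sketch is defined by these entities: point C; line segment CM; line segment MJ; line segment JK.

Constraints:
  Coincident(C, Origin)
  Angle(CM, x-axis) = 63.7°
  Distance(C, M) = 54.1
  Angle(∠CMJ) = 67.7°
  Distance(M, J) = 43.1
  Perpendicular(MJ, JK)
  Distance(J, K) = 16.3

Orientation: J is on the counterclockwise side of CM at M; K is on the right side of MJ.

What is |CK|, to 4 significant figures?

70.09

C is at the origin; CM runs at 63.7° with length 54.1, so M = 54.1·(cos 63.7°, sin 63.7°) = (23.97, 48.50). ∠CMJ = 67.7°, so MJ runs at 63.7° + (180° − 67.7°) = 176.0° from the x-axis; with |MJ| = 43.1, J = M + 43.1·(cos 176.0°, sin 176.0°) = (-19.02, 51.51). MJ is perpendicular to JK; with |JK| = 16.3 on the right of MJ, K = J + 16.3·(0.06976, 0.9976) = (-17.89, 67.77). Then |CK| = |K − C| = 70.09.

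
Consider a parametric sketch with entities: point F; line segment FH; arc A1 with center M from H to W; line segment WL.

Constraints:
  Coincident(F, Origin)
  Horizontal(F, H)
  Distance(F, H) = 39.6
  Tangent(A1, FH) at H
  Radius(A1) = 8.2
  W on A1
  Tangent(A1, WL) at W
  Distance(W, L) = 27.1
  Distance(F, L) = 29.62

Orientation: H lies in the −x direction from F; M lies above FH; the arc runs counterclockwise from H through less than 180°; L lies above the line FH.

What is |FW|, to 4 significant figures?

33.27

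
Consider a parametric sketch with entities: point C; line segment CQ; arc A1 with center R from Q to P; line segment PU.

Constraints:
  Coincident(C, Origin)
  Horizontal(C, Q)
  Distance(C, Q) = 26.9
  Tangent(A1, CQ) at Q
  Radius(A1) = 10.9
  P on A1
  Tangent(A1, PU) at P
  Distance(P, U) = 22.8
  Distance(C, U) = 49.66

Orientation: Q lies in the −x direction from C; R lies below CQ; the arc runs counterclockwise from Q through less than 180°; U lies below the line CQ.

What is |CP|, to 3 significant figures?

39.6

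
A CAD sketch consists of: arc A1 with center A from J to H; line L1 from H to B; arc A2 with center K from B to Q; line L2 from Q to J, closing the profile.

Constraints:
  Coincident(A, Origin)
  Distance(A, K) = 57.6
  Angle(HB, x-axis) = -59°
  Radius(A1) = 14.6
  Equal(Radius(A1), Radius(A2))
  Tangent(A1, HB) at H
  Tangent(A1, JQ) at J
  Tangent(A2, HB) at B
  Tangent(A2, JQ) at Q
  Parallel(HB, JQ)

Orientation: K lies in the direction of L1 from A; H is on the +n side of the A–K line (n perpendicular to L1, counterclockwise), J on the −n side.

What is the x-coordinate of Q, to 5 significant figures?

17.152

Tangency of A1 to both parallel lines with radius 14.6 puts H and J at A ± 14.6·n: H = (12.515, 7.5196), J = (-12.515, -7.5196). Equal radii place B and Q the same way about K: B = K + 14.6·n = (42.181, -41.853), Q = K − 14.6·n = (17.152, -56.892). So Q.x = 17.152.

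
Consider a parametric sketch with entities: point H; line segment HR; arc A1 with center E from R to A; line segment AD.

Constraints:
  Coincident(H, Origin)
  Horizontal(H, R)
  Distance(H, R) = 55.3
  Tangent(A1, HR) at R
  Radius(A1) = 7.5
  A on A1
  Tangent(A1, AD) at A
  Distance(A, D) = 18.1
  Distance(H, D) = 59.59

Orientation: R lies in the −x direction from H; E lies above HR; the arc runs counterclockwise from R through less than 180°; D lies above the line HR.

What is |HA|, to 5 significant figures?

49.043

H is at the origin; H and R share the same y with |HR| = 55.3 and R on the −x side, so R = (-55.300, 0.0000). A1 meets HR tangentially, so ER is at right angles to HR, so E = R + (0, 7.5) = (-55.300, 7.5000). Since EA ⟂ AD (tangency), |ED| = √(7.5² + 18.1²) = 19.592 regardless of where A sits on A1. So D lies on both circle(H, 59.59) and circle(E, 19.592); the above-HR intersection is D = (-53.136, 26.972). A is the foot of the tangent from D: A = (-48.097, 9.5882).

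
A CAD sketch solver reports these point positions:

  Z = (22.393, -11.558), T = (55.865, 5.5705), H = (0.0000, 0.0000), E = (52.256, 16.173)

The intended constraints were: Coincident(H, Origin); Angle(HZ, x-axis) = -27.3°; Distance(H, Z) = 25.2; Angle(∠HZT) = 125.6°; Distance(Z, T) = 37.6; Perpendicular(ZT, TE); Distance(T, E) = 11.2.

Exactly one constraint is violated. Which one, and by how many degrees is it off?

Perpendicular(ZT, TE) — off by 8.30°.

H = (0.00, 0.00) ✓; HZ at -27.30° ✓; |HZ| = 25.20 ✓; ∠HZT = 125.6° ✓; |ZT| = 37.60 ✓; ∠(ZT, TE) = 81.70° ✗; |TE| = 11.20 ✓.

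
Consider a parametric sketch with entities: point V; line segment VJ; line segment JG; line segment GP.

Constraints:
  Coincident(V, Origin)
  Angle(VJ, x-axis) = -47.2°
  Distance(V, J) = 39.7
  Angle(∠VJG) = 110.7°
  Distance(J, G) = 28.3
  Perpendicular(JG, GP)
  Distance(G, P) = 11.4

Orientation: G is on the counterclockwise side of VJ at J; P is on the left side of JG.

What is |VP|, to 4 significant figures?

49.54

∠VJG = 110.7°, so JG runs at -47.2° + (180° − 110.7°) = 22.10° from the x-axis; with |JG| = 28.3, G = J + 28.3·(cos 22.10°, sin 22.10°) = (53.19, -18.48). JG is perpendicular to GP; with |GP| = 11.4 on the left of JG, P = G + 11.4·(-0.3762, 0.9265) = (48.91, -7.920). Then |VP| = |P − V| = 49.54.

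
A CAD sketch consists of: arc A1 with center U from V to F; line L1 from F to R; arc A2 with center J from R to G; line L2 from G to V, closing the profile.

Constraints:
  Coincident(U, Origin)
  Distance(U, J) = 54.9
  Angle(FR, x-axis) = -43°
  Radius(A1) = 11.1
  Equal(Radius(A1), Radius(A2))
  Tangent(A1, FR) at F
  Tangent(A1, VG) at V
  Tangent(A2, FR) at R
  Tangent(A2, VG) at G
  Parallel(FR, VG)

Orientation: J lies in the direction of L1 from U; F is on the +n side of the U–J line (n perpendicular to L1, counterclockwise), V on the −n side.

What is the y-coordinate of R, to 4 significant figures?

-29.32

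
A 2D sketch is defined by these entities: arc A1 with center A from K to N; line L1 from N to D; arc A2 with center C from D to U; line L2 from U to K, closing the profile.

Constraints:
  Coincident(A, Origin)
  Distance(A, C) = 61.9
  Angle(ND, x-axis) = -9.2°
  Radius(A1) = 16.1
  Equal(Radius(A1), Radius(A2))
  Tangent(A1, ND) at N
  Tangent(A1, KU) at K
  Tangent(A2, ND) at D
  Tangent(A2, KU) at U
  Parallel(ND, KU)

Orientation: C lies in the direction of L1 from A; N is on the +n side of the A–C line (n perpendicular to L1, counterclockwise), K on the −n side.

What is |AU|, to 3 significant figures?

64.0

Tangency of A1 to both parallel lines with radius 16.1 puts N and K at A ± 16.1·n: N = (2.57, 15.9), K = (-2.57, -15.9). Equal radii place D and U the same way about C: D = C + 16.1·n = (63.7, 6.00), U = C − 16.1·n = (58.5, -25.8). Then |AU| = |U − A| = 64.0.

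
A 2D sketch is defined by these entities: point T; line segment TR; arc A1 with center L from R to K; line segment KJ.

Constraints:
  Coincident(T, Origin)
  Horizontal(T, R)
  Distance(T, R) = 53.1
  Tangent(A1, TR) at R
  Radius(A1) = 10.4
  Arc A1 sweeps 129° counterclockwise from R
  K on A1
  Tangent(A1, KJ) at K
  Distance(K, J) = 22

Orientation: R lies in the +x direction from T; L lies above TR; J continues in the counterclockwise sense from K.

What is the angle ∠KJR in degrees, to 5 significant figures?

29.392°

T is at the origin; TR is horizontal with |TR| = 53.1 and R on the +x side, so R = (53.100, 0.0000). The tangent condition forces LR to be normal to TR, so L = R + (0, 10.4) = (53.100, 10.400). On A1, R sits at bearing -90° from L; a 129° counterclockwise sweep puts K at bearing 39°, so K = L + 10.4·(cos 39°, sin 39°) = (61.182, 16.945). Tangency of A1 to KJ means the radius LK is perpendicular to KJ, so KJ runs along (−sin 39°, cos 39°); with |KJ| = 22.0, J = (47.337, 34.042). Then cos ∠KJR = JK·JR / (|JK||JR|), giving 29.392°.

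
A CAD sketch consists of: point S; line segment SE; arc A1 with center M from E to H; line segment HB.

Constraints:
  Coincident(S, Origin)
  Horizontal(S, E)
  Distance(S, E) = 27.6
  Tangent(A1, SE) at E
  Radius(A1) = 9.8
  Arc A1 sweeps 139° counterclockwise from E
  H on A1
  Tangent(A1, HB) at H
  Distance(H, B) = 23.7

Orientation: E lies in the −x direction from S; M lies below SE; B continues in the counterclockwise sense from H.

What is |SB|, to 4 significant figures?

36.51

S is at the origin; SE is horizontal with |SE| = 27.6 and E on the −x side, so E = (-27.60, 0.000). Tangency of A1 to SE means the radius ME is perpendicular to SE, so M = E + (0, -9.8) = (-27.60, -9.800). On A1, E sits at bearing 90° from M; a 139° counterclockwise sweep puts H at bearing 229°, so H = M + 9.8·(cos 229°, sin 229°) = (-34.03, -17.20). Since A1 is tangent to HB there, MH ⟂ HB, so HB runs along (−sin 229°, cos 229°); with |HB| = 23.7, B = (-16.14, -32.74). Then |SB| = |B − S| = 36.51.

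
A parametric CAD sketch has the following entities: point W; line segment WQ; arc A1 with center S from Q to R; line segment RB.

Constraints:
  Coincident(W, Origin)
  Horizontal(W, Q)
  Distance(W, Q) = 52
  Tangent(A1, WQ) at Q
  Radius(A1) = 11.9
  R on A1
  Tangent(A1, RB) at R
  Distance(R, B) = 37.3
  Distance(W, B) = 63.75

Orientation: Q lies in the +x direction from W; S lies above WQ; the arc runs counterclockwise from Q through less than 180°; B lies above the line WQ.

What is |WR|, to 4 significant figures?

64.53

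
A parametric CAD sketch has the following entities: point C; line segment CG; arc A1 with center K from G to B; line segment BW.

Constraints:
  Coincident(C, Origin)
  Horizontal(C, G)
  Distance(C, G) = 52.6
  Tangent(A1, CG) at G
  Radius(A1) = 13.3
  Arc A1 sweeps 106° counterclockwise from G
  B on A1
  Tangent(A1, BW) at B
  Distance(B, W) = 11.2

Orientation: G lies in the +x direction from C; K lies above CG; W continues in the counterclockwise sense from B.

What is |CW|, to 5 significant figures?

68.191

C is at the origin; CG is horizontal with |CG| = 52.6 and G on the +x side, so G = (52.600, 0.0000). Tangency of A1 to CG means the radius KG is perpendicular to CG, so K = G + (0, 13.3) = (52.600, 13.300). On A1, G sits at bearing -90° from K; a 106° counterclockwise sweep puts B at bearing 16°, so B = K + 13.3·(cos 16°, sin 16°) = (65.385, 16.966). A1 meets BW tangentially, so KB is at right angles to BW, so BW runs along (−sin 16°, cos 16°); with |BW| = 11.2, W = (62.298, 27.732). Then |CW| = |W − C| = 68.191.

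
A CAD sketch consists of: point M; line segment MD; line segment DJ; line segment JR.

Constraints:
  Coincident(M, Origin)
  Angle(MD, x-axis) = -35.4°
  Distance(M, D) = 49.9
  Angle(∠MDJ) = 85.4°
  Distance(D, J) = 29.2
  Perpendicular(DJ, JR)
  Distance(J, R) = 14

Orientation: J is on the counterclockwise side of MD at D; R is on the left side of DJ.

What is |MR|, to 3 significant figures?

43.7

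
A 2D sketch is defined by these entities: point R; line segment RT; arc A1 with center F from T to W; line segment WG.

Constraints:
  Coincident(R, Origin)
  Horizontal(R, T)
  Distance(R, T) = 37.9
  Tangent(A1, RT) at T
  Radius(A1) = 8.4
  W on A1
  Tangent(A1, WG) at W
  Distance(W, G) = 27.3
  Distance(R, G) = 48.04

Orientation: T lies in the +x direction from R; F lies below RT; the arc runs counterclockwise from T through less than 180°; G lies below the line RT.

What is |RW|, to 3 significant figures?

30.9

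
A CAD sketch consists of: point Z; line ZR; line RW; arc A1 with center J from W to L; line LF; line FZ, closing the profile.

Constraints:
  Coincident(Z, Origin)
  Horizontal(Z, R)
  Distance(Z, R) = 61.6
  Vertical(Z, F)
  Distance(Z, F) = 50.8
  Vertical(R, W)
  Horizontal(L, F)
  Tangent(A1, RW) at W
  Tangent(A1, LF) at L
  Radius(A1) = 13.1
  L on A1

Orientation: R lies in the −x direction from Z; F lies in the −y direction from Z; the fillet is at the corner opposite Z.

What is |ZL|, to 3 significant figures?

70.2

Z is at the origin; Z and R share the same y with |ZR| = 61.6 and R on the −x side, so R = (-61.6, 0.00). ZF is vertical with |ZF| = 50.8 and F on the −y side, so F = (0.00, -50.8). The virtual corner opposite Z is at (-61.6, -50.8). Tangency of A1 to RW means the radius JW is perpendicular to RW and since A1 is tangent to LF there, JL ⟂ LF, with radius 13.1, so the center J sits 13.1 in from both sides at J = (-48.5, -37.7). That places the tangent points at W = (-61.6, -37.7) on RW and L = (-48.5, -50.8) on LF. Then |ZL| = |L − Z| = 70.2.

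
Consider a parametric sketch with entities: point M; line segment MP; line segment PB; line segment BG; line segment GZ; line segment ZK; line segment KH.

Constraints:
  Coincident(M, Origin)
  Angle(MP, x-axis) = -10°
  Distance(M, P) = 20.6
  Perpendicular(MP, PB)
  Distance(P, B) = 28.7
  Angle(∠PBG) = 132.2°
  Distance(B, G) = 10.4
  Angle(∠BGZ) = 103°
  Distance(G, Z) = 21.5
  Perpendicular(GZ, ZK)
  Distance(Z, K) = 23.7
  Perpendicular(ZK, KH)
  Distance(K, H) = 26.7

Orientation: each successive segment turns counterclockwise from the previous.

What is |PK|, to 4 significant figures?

12.48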